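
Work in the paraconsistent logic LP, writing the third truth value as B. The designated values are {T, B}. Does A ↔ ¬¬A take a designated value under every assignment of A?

Yes

Every assignment of A over {T, B, F} gives a value in {T, B}.
In particular, with A=B: A ↔ ¬¬A = B.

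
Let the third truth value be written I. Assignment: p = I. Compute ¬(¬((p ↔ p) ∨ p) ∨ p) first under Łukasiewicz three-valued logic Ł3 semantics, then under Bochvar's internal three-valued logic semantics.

In Łukasiewicz three-valued logic Ł3: p ↔ p = I ↔ I = true  [1 − |½−½|]
(p ↔ p) ∨ p = true ∨ I = true
¬((p ↔ p) ∨ p) = ¬true = false
¬((p ↔ p) ∨ p) ∨ p = false ∨ I = I
¬(¬((p ↔ p) ∨ p) ∨ p) = ¬I = I
In Bochvar's internal three-valued logic: p ↔ p = I ↔ I = I
(p ↔ p) ∨ p = I ∨ I = I
¬((p ↔ p) ∨ p) = ¬I = I
¬((p ↔ p) ∨ p) ∨ p = I ∨ I = I
¬(¬((p ↔ p) ∨ p) ∨ p) = ¬I = I

I; I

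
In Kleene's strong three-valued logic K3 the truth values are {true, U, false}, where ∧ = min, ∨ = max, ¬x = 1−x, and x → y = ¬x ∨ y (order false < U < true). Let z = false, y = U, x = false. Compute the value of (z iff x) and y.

U

z iff x = false iff false = true
(z iff x) and y = true and U = U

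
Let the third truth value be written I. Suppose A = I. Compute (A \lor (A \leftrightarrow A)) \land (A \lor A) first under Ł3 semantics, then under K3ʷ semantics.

I; I

In Ł3: A \leftrightarrow A = I \leftrightarrow I = true
A \lor (A \leftrightarrow A) = I \lor true = true
A \lor A = I \lor I = I
(A \lor (A \leftrightarrow A)) \land (A \lor A) = true \land I = I
In K3ʷ: A \leftrightarrow A = I \leftrightarrow I = I
A \lor (A \leftrightarrow A) = I \lor I = I
A \lor A = I \lor I = I
(A \lor (A \leftrightarrow A)) \land (A \lor A) = I \land I = I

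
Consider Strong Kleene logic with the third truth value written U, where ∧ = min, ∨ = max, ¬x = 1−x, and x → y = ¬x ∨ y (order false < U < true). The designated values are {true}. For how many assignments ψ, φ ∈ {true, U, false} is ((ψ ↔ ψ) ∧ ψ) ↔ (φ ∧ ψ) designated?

4

Designated under: (ψ=true, φ=true); (ψ=false, φ=true); (ψ=false, φ=U); (ψ=false, φ=false).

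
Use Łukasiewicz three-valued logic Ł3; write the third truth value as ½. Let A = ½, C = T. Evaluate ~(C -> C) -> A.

C -> C = T -> T = T
~(C -> C) = ~T = F
~(C -> C) -> A = F -> ½ = T  [min(1, 1−0+½)]

T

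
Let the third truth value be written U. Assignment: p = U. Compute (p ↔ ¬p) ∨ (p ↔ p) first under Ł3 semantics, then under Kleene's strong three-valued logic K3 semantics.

T; U

In Ł3: ¬p = ¬U = U
p ↔ ¬p = U ↔ U = T
p ↔ p = U ↔ U = T
(p ↔ ¬p) ∨ (p ↔ p) = T ∨ T = T
In Kleene's strong three-valued logic K3: ¬p = ¬U = U
p ↔ ¬p = U ↔ U = U
p ↔ p = U ↔ U = U
(p ↔ ¬p) ∨ (p ↔ p) = U ∨ U = U
They differ because Ł3 and Kleene's strong three-valued logic K3 treat U differently under implication.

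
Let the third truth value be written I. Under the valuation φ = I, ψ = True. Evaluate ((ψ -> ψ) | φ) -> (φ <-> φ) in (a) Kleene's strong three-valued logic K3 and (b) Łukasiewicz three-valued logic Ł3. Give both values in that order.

In Kleene's strong three-valued logic K3: ψ -> ψ = True -> True = True
(ψ -> ψ) | φ = True | I = True
φ <-> φ = I <-> I = I
((ψ -> ψ) | φ) -> (φ <-> φ) = True -> I = I  [~True | I]
In Łukasiewicz three-valued logic Ł3: ψ -> ψ = True -> True = True
(ψ -> ψ) | φ = True | I = True
φ <-> φ = I <-> I = True  [1 − |½−½|]
((ψ -> ψ) | φ) -> (φ <-> φ) = True -> True = True
They differ because Kleene's strong three-valued logic K3 and Łukasiewicz three-valued logic Ł3 treat I differently under implication.

I; True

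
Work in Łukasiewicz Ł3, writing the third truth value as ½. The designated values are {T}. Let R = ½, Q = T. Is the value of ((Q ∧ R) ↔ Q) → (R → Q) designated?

Q ∧ R = T ∧ ½ = ½
(Q ∧ R) ↔ Q = ½ ↔ T = ½
R → Q = ½ → T = T
((Q ∧ R) ↔ Q) → (R → Q) = ½ → T = T
T ∈ {T}.

Yes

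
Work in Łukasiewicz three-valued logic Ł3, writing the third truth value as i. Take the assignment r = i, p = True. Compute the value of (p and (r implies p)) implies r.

r implies p = i implies True = True  [min(1, 1−½+1)]
p and (r implies p) = True and True = True
(p and (r implies p)) implies r = True implies i = i

i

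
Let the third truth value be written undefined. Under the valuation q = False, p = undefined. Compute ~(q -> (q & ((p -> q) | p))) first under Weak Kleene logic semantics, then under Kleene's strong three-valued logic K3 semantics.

In Weak Kleene logic: p -> q = undefined -> False = undefined  [any arg is the third value ⇒ result is the third value]
(p -> q) | p = undefined | undefined = undefined
q & ((p -> q) | p) = False & undefined = undefined
q -> (q & ((p -> q) | p)) = False -> undefined = undefined
~(q -> (q & ((p -> q) | p))) = ~undefined = undefined
In Kleene's strong three-valued logic K3: p -> q = undefined -> False = undefined
(p -> q) | p = undefined | undefined = undefined
q & ((p -> q) | p) = False & undefined = False
q -> (q & ((p -> q) | p)) = False -> False = True
~(q -> (q & ((p -> q) | p))) = ~True = False
They differ because Weak Kleene logic and Kleene's strong three-valued logic K3 treat undefined differently under the binary connectives.

undefined; False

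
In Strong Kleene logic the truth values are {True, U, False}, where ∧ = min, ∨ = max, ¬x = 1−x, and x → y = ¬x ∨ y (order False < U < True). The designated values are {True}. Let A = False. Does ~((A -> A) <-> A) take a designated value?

Yes

A -> A = False -> False = True
(A -> A) <-> A = True <-> False = False
~((A -> A) <-> A) = ~False = True
True ∈ {True}.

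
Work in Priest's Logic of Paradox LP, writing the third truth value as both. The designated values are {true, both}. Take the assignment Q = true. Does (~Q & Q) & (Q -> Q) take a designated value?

No

~Q = ~true = false
~Q & Q = false & true = false
Q -> Q = true -> true = true
(~Q & Q) & (Q -> Q) = false & true = false
false ∉ {true, both}.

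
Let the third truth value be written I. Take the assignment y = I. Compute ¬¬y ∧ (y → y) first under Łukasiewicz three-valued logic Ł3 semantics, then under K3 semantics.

I; I

In Łukasiewicz three-valued logic Ł3: ¬y = ¬I = I
¬¬y = ¬I = I
y → y = I → I = True  [min(1, 1−½+½)]
¬¬y ∧ (y → y) = I ∧ True = I
In K3: ¬y = ¬I = I
¬¬y = ¬I = I
y → y = I → I = I  [¬I ∨ I]
¬¬y ∧ (y → y) = I ∧ I = I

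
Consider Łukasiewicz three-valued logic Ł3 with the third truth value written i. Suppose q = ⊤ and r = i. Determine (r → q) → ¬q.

⊥

r → q = i → ⊤ = ⊤
¬q = ¬⊤ = ⊥
(r → q) → ¬q = ⊤ → ⊥ = ⊥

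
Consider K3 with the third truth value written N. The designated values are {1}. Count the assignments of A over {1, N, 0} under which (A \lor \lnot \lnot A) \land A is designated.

1

A=1: 1 ✓
A=N: N ·
A=0: 0 ·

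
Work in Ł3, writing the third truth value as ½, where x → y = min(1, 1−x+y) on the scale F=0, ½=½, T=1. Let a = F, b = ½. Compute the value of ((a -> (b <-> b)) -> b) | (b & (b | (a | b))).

½

b <-> b = ½ <-> ½ = T
a -> (b <-> b) = F -> T = T
(a -> (b <-> b)) -> b = T -> ½ = ½
a | b = F | ½ = ½
b | (a | b) = ½ | ½ = ½
b & (b | (a | b)) = ½ & ½ = ½
((a -> (b <-> b)) -> b) | (b & (b | (a | b))) = ½ | ½ = ½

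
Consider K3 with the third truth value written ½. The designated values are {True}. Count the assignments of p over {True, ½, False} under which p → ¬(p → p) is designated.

p=True: False ·
p=½: ½ ·
p=False: True ✓

1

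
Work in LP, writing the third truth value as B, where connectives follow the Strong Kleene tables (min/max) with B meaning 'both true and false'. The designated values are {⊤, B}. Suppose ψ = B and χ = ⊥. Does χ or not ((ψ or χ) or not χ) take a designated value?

No

ψ or χ = B or ⊥ = B
not χ = not ⊥ = ⊤
(ψ or χ) or not χ = B or ⊤ = ⊤
not ((ψ or χ) or not χ) = not ⊤ = ⊥
χ or not ((ψ or χ) or not χ) = ⊥ or ⊥ = ⊥
⊥ ∉ {⊤, B}.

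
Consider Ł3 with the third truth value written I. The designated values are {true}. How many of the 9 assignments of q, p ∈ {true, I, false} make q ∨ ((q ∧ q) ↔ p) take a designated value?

Of the 9 assignments, 5 give a value in {true}.

5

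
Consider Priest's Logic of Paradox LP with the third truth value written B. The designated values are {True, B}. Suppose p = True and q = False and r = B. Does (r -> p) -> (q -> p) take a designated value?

Yes

r -> p = B -> True = True
q -> p = False -> True = True
(r -> p) -> (q -> p) = True -> True = True
True ∈ {True, B}.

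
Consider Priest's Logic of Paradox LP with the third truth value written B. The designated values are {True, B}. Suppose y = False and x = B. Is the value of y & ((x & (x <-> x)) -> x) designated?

x <-> x = B <-> B = B
x & (x <-> x) = B & B = B
(x & (x <-> x)) -> x = B -> B = B  [~B | B]
y & ((x & (x <-> x)) -> x) = False & B = False
False ∉ {True, B}.

No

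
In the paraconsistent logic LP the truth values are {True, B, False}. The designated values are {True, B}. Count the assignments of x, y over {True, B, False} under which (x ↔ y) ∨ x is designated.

Of the 9 assignments, 8 give a value in {True, B}.

8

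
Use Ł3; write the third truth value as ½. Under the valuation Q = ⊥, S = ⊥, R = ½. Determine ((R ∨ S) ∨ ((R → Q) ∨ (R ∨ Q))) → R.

R ∨ S = ½ ∨ ⊥ = ½
R → Q = ½ → ⊥ = ½  [min(1, 1−½+0)]
R ∨ Q = ½ ∨ ⊥ = ½
(R → Q) ∨ (R ∨ Q) = ½ ∨ ½ = ½
(R ∨ S) ∨ ((R → Q) ∨ (R ∨ Q)) = ½ ∨ ½ = ½
((R ∨ S) ∨ ((R → Q) ∨ (R ∨ Q))) → R = ½ → ½ = ⊤

⊤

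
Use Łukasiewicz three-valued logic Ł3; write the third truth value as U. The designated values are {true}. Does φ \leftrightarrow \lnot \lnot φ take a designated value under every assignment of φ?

Yes

Every assignment of φ over {true, U, false} gives a value in {true}.
In particular, with φ=U: φ \leftrightarrow \lnot \lnot φ = true.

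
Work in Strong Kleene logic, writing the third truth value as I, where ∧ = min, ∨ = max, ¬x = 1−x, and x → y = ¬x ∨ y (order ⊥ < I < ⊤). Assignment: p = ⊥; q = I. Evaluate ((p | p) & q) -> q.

⊤

p | p = ⊥ | ⊥ = ⊥
(p | p) & q = ⊥ & I = ⊥
((p | p) & q) -> q = ⊥ -> I = ⊤  [~⊥ | I]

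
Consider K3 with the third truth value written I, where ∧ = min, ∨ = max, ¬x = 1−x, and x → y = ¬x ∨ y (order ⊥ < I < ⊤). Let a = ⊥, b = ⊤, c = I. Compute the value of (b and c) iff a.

b and c = ⊤ and I = I
(b and c) iff a = I iff ⊥ = I

I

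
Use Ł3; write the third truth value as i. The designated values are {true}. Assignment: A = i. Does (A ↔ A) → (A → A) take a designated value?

Yes

A ↔ A = i ↔ i = true  [1 − |½−½|]
A → A = i → i = true
(A ↔ A) → (A → A) = true → true = true
true ∈ {true}.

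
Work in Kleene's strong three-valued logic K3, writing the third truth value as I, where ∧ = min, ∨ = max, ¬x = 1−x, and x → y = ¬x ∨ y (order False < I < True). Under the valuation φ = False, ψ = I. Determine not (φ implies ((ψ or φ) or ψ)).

False

ψ or φ = I or False = I
(ψ or φ) or ψ = I or I = I
φ implies ((ψ or φ) or ψ) = False implies I = True  [not False or I]
not (φ implies ((ψ or φ) or ψ)) = not True = False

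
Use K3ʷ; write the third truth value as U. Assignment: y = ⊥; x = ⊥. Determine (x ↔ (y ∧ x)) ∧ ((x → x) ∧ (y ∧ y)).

⊥

y ∧ x = ⊥ ∧ ⊥ = ⊥
x ↔ (y ∧ x) = ⊥ ↔ ⊥ = ⊤
x → x = ⊥ → ⊥ = ⊤
y ∧ y = ⊥ ∧ ⊥ = ⊥
(x → x) ∧ (y ∧ y) = ⊤ ∧ ⊥ = ⊥
(x ↔ (y ∧ x)) ∧ ((x → x) ∧ (y ∧ y)) = ⊤ ∧ ⊥ = ⊥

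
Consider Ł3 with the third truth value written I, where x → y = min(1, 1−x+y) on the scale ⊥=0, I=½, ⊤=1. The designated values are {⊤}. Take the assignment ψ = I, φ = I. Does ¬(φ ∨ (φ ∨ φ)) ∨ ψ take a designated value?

No

φ ∨ φ = I ∨ I = I
φ ∨ (φ ∨ φ) = I ∨ I = I
¬(φ ∨ (φ ∨ φ)) = ¬I = I
¬(φ ∨ (φ ∨ φ)) ∨ ψ = I ∨ I = I
I ∉ {⊤}.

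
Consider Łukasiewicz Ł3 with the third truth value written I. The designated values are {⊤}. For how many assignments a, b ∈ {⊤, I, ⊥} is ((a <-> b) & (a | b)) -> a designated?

8

Of the 9 assignments, 8 give a value in {⊤}.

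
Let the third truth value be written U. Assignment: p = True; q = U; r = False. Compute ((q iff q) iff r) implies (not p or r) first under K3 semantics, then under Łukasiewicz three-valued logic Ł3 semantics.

U; True

In K3: q iff q = U iff U = U
(q iff q) iff r = U iff False = U
not p = not True = False
not p or r = False or False = False
((q iff q) iff r) implies (not p or r) = U implies False = U  [not U or False]
In Łukasiewicz three-valued logic Ł3: q iff q = U iff U = True  [1 − |½−½|]
(q iff q) iff r = True iff False = False
not p = not True = False
not p or r = False or False = False
((q iff q) iff r) implies (not p or r) = False implies False = True
They differ because K3 and Łukasiewicz three-valued logic Ł3 treat U differently under implication.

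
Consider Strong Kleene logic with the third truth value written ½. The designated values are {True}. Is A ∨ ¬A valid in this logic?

Countermodel: A=½ gives ½, which is not designated.

No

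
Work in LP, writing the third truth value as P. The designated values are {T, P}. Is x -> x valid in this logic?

Every assignment of x over {T, P, F} gives a value in {T, P}.
In particular, with x=P: x -> x = P.

Yes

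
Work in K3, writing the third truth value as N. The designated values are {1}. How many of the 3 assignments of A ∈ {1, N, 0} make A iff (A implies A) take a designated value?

A=1: 1 ✓
A=N: N ·
A=0: 0 ·

1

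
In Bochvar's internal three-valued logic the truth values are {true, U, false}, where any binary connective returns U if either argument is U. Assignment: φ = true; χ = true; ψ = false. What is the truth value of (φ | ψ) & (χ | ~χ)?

true

φ | ψ = true | false = true
~χ = ~true = false
χ | ~χ = true | false = true
(φ | ψ) & (χ | ~χ) = true & true = true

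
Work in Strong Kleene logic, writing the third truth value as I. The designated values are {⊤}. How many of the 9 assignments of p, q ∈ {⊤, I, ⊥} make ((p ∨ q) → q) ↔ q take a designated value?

4

Designated under: (p=⊤, q=⊤); (p=⊤, q=⊥); (p=I, q=⊤); (p=⊥, q=⊤).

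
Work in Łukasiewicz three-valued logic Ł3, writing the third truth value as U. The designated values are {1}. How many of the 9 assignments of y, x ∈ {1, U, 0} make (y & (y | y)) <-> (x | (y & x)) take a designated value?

Designated under: (y=1, x=1); (y=U, x=U); (y=0, x=0).

3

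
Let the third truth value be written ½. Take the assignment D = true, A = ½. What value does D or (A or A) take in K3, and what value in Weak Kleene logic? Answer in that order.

In K3: A or A = ½ or ½ = ½
D or (A or A) = true or ½ = true
In Weak Kleene logic: A or A = ½ or ½ = ½
D or (A or A) = true or ½ = ½
They differ because K3 and Weak Kleene logic treat ½ differently under the binary connectives.

true; ½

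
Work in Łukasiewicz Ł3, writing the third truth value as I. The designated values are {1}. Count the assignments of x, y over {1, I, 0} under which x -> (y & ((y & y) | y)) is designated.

Of the 9 assignments, 6 give a value in {1}.

6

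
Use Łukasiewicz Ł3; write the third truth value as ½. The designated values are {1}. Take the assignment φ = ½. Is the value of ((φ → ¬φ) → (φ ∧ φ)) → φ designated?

¬φ = ¬½ = ½
φ → ¬φ = ½ → ½ = 1  [min(1, 1−½+½)]
φ ∧ φ = ½ ∧ ½ = ½
(φ → ¬φ) → (φ ∧ φ) = 1 → ½ = ½
((φ → ¬φ) → (φ ∧ φ)) → φ = ½ → ½ = 1
1 ∈ {1}.

Yes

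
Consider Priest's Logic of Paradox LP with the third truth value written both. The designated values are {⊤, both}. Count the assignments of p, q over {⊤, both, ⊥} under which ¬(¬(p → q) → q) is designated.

Designated under: (p=⊤, q=both); (p=⊤, q=⊥); (p=both, q=both); (p=both, q=⊥).

4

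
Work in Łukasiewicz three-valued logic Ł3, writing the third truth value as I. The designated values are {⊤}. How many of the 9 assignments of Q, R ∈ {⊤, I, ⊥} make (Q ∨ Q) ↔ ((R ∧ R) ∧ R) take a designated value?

Designated under: (Q=⊤, R=⊤); (Q=I, R=I); (Q=⊥, R=⊥).

3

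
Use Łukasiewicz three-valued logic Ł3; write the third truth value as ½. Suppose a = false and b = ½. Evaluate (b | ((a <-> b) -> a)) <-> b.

a <-> b = false <-> ½ = ½  [1 − |0−½|]
(a <-> b) -> a = ½ -> false = ½
b | ((a <-> b) -> a) = ½ | ½ = ½
(b | ((a <-> b) -> a)) <-> b = ½ <-> ½ = true

true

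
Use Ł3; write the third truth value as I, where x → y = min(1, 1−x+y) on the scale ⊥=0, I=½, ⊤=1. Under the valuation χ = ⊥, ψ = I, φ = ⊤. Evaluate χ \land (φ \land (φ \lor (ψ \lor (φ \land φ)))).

φ \land φ = ⊤ \land ⊤ = ⊤
ψ \lor (φ \land φ) = I \lor ⊤ = ⊤
φ \lor (ψ \lor (φ \land φ)) = ⊤ \lor ⊤ = ⊤
φ \land (φ \lor (ψ \lor (φ \land φ))) = ⊤ \land ⊤ = ⊤
χ \land (φ \land (φ \lor (ψ \lor (φ \land φ)))) = ⊥ \land ⊤ = ⊥

⊥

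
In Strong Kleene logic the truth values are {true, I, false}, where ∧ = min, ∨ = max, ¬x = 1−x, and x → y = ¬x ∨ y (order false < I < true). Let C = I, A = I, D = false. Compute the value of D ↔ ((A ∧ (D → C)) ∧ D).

true

D → C = false → I = true  [¬false ∨ I]
A ∧ (D → C) = I ∧ true = I
(A ∧ (D → C)) ∧ D = I ∧ false = false
D ↔ ((A ∧ (D → C)) ∧ D) = false ↔ false = true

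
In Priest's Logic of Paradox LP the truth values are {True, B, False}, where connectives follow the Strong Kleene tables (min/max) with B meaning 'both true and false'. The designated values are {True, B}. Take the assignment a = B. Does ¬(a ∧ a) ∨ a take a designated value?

a ∧ a = B ∧ B = B
¬(a ∧ a) = ¬B = B
¬(a ∧ a) ∨ a = B ∨ B = B
B ∈ {True, B}.

Yes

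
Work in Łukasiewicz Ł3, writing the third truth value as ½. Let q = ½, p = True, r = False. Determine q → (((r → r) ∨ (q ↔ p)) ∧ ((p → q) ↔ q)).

True

r → r = False → False = True
q ↔ p = ½ ↔ True = ½
(r → r) ∨ (q ↔ p) = True ∨ ½ = True
p → q = True → ½ = ½
(p → q) ↔ q = ½ ↔ ½ = True
((r → r) ∨ (q ↔ p)) ∧ ((p → q) ↔ q) = True ∧ True = True
q → (((r → r) ∨ (q ↔ p)) ∧ ((p → q) ↔ q)) = ½ → True = True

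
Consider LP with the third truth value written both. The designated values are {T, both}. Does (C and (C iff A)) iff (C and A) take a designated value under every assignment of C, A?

Yes

Every assignment of C, A over {T, both, F} gives a value in {T, both}.
In particular, with C=both, A=both: (C and (C iff A)) iff (C and A) = both.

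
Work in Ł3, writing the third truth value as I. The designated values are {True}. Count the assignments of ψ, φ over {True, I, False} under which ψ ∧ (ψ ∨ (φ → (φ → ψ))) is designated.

Designated under: (ψ=True, φ=True); (ψ=True, φ=I); (ψ=True, φ=False).

3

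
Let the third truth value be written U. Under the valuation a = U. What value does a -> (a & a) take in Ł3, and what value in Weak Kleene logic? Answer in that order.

In Ł3: a & a = U & U = U
a -> (a & a) = U -> U = ⊤  [min(1, 1−½+½)]
In Weak Kleene logic: a & a = U & U = U
a -> (a & a) = U -> U = U  [any arg is the third value ⇒ result is the third value]
They differ because Ł3 and Weak Kleene logic treat U differently under the binary connectives.

⊤; U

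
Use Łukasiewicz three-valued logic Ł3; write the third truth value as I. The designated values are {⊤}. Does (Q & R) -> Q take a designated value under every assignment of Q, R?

Yes

Every assignment of Q, R over {⊤, I, ⊥} gives a value in {⊤}.
In particular, with Q=I, R=I: (Q & R) -> Q = ⊤.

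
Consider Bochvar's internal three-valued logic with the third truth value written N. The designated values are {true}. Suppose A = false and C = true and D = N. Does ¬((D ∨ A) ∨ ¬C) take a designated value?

D ∨ A = N ∨ false = N
¬C = ¬true = false
(D ∨ A) ∨ ¬C = N ∨ false = N
¬((D ∨ A) ∨ ¬C) = ¬N = N
N ∉ {true}.

No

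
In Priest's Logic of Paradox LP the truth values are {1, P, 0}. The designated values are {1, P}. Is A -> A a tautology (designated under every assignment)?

Yes

Every assignment of A over {1, P, 0} gives a value in {1, P}.
In particular, with A=P: A -> A = P.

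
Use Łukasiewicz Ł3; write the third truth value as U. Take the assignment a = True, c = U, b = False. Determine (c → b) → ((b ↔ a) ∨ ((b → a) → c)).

True

c → b = U → False = U
b ↔ a = False ↔ True = False
b → a = False → True = True
(b → a) → c = True → U = U
(b ↔ a) ∨ ((b → a) → c) = False ∨ U = U
(c → b) → ((b ↔ a) ∨ ((b → a) → c)) = U → U = True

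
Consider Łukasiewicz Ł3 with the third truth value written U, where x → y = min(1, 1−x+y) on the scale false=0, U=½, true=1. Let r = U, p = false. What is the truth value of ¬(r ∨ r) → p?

U

r ∨ r = U ∨ U = U
¬(r ∨ r) = ¬U = U
¬(r ∨ r) → p = U → false = U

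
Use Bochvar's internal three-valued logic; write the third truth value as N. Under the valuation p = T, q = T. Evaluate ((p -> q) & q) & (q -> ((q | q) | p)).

T

p -> q = T -> T = T
(p -> q) & q = T & T = T
q | q = T | T = T
(q | q) | p = T | T = T
q -> ((q | q) | p) = T -> T = T
((p -> q) & q) & (q -> ((q | q) | p)) = T & T = T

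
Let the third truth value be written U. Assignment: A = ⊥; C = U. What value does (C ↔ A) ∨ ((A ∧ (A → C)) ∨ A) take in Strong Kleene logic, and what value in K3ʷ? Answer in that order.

U; U

In Strong Kleene logic: C ↔ A = U ↔ ⊥ = U
A → C = ⊥ → U = ⊤  [¬⊥ ∨ U]
A ∧ (A → C) = ⊥ ∧ ⊤ = ⊥
(A ∧ (A → C)) ∨ A = ⊥ ∨ ⊥ = ⊥
(C ↔ A) ∨ ((A ∧ (A → C)) ∨ A) = U ∨ ⊥ = U
In K3ʷ: C ↔ A = U ↔ ⊥ = U
A → C = ⊥ → U = U  [any arg is the third value ⇒ result is the third value]
A ∧ (A → C) = ⊥ ∧ U = U
(A ∧ (A → C)) ∨ A = U ∨ ⊥ = U
(C ↔ A) ∨ ((A ∧ (A → C)) ∨ A) = U ∨ U = U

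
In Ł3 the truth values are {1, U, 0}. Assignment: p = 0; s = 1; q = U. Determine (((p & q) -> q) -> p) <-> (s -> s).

p & q = 0 & U = 0
(p & q) -> q = 0 -> U = 1
((p & q) -> q) -> p = 1 -> 0 = 0
s -> s = 1 -> 1 = 1
(((p & q) -> q) -> p) <-> (s -> s) = 0 <-> 1 = 0

0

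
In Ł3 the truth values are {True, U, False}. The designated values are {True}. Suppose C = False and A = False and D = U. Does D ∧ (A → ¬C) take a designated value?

¬C = ¬False = True
A → ¬C = False → True = True
D ∧ (A → ¬C) = U ∧ True = U
U ∉ {True}.

No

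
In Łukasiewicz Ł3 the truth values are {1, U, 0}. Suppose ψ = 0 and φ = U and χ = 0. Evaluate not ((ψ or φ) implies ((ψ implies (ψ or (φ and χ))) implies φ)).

ψ or φ = 0 or U = U
φ and χ = U and 0 = 0
ψ or (φ and χ) = 0 or 0 = 0
ψ implies (ψ or (φ and χ)) = 0 implies 0 = 1
(ψ implies (ψ or (φ and χ))) implies φ = 1 implies U = U  [min(1, 1−1+½)]
(ψ or φ) implies ((ψ implies (ψ or (φ and χ))) implies φ) = U implies U = 1
not ((ψ or φ) implies ((ψ implies (ψ or (φ and χ))) implies φ)) = not 1 = 0

0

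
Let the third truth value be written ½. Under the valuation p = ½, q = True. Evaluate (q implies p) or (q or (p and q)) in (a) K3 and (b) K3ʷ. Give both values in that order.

True; ½

In K3: q implies p = True implies ½ = ½  [not True or ½]
p and q = ½ and True = ½
q or (p and q) = True or ½ = True
(q implies p) or (q or (p and q)) = ½ or True = True
In K3ʷ: q implies p = True implies ½ = ½  [any arg is the third value ⇒ result is the third value]
p and q = ½ and True = ½
q or (p and q) = True or ½ = ½
(q implies p) or (q or (p and q)) = ½ or ½ = ½
They differ because K3 and K3ʷ treat ½ differently under the binary connectives.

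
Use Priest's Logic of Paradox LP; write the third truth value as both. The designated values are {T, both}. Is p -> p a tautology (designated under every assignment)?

Every assignment of p over {T, both, F} gives a value in {T, both}.
In particular, with p=both: p -> p = both.

Yes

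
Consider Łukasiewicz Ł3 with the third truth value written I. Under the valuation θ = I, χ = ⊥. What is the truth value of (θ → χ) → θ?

⊤

θ → χ = I → ⊥ = I  [min(1, 1−½+0)]
(θ → χ) → θ = I → I = ⊤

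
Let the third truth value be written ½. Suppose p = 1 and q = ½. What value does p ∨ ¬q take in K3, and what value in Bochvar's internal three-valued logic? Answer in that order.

1; ½

In K3: ¬q = ¬½ = ½
p ∨ ¬q = 1 ∨ ½ = 1
In Bochvar's internal three-valued logic: ¬q = ¬½ = ½
p ∨ ¬q = 1 ∨ ½ = ½
They differ because K3 and Bochvar's internal three-valued logic treat ½ differently under the binary connectives.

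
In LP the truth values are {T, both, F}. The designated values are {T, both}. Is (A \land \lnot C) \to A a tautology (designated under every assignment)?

Yes

Every assignment of A, C over {T, both, F} gives a value in {T, both}.
In particular, with A=both, C=both: (A \land \lnot C) \to A = both.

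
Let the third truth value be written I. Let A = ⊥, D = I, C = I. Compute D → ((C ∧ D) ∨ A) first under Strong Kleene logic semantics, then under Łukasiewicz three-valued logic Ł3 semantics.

I; ⊤

In Strong Kleene logic: C ∧ D = I ∧ I = I
(C ∧ D) ∨ A = I ∨ ⊥ = I
D → ((C ∧ D) ∨ A) = I → I = I
In Łukasiewicz three-valued logic Ł3: C ∧ D = I ∧ I = I
(C ∧ D) ∨ A = I ∨ ⊥ = I
D → ((C ∧ D) ∨ A) = I → I = ⊤  [min(1, 1−½+½)]
They differ because Strong Kleene logic and Łukasiewicz three-valued logic Ł3 treat I differently under implication.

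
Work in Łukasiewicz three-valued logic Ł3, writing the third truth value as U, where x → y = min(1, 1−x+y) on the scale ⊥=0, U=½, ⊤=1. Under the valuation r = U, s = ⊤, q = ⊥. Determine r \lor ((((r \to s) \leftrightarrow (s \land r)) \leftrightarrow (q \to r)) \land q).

U

r \to s = U \to ⊤ = ⊤  [min(1, 1−½+1)]
s \land r = ⊤ \land U = U
(r \to s) \leftrightarrow (s \land r) = ⊤ \leftrightarrow U = U
q \to r = ⊥ \to U = ⊤
((r \to s) \leftrightarrow (s \land r)) \leftrightarrow (q \to r) = U \leftrightarrow ⊤ = U
(((r \to s) \leftrightarrow (s \land r)) \leftrightarrow (q \to r)) \land q = U \land ⊥ = ⊥
r \lor ((((r \to s) \leftrightarrow (s \land r)) \leftrightarrow (q \to r)) \land q) = U \lor ⊥ = U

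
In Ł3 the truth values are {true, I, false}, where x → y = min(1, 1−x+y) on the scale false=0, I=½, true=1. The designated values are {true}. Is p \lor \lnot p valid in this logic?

Countermodel: p=I gives I, which is not designated.

No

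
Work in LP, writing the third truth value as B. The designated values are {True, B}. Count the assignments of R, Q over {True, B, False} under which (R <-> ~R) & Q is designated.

2

Designated under: (R=B, Q=True); (R=B, Q=B).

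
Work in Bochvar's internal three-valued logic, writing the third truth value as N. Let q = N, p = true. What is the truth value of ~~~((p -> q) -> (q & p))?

p -> q = true -> N = N  [any arg is the third value ⇒ result is the third value]
q & p = N & true = N
(p -> q) -> (q & p) = N -> N = N
~((p -> q) -> (q & p)) = ~N = N
~~((p -> q) -> (q & p)) = ~N = N
~~~((p -> q) -> (q & p)) = ~N = N

N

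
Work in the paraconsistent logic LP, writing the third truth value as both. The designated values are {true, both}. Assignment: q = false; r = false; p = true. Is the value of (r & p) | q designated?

r & p = false & true = false
(r & p) | q = false | false = false
false ∉ {true, both}.

No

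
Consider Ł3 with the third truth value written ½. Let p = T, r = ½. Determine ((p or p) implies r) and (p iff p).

½

p or p = T or T = T
(p or p) implies r = T implies ½ = ½  [min(1, 1−1+½)]
p iff p = T iff T = T
((p or p) implies r) and (p iff p) = ½ and T = ½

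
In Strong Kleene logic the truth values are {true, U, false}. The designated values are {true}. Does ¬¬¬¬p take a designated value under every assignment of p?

Countermodel: p=U gives U, which is not designated.

No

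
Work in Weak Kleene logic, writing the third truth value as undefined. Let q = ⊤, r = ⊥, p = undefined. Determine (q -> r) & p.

q -> r = ⊤ -> ⊥ = ⊥
(q -> r) & p = ⊥ & undefined = undefined

undefined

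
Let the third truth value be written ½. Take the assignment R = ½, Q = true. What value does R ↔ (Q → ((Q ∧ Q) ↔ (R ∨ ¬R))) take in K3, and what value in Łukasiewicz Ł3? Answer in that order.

½; true

In K3: Q ∧ Q = true ∧ true = true
¬R = ¬½ = ½
R ∨ ¬R = ½ ∨ ½ = ½
(Q ∧ Q) ↔ (R ∨ ¬R) = true ↔ ½ = ½
Q → ((Q ∧ Q) ↔ (R ∨ ¬R)) = true → ½ = ½  [¬true ∨ ½]
R ↔ (Q → ((Q ∧ Q) ↔ (R ∨ ¬R))) = ½ ↔ ½ = ½
In Łukasiewicz Ł3: Q ∧ Q = true ∧ true = true
¬R = ¬½ = ½
R ∨ ¬R = ½ ∨ ½ = ½
(Q ∧ Q) ↔ (R ∨ ¬R) = true ↔ ½ = ½  [1 − |1−½|]
Q → ((Q ∧ Q) ↔ (R ∨ ¬R)) = true → ½ = ½
R ↔ (Q → ((Q ∧ Q) ↔ (R ∨ ¬R))) = ½ ↔ ½ = true
They differ because K3 and Łukasiewicz Ł3 treat ½ differently under implication.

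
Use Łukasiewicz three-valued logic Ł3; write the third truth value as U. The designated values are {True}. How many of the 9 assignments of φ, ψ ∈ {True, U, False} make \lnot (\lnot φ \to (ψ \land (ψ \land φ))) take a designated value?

3

Designated under: (φ=False, ψ=True); (φ=False, ψ=U); (φ=False, ψ=False).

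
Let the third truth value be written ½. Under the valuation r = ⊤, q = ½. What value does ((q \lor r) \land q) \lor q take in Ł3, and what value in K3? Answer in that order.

½; ½

In Ł3: q \lor r = ½ \lor ⊤ = ⊤
(q \lor r) \land q = ⊤ \land ½ = ½
((q \lor r) \land q) \lor q = ½ \lor ½ = ½
In K3: q \lor r = ½ \lor ⊤ = ⊤
(q \lor r) \land q = ⊤ \land ½ = ½
((q \lor r) \land q) \lor q = ½ \lor ½ = ½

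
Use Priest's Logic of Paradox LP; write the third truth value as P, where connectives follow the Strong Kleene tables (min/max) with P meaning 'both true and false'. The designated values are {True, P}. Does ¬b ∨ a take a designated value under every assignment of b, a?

No

Countermodel: b=True, a=False gives False, which is not designated.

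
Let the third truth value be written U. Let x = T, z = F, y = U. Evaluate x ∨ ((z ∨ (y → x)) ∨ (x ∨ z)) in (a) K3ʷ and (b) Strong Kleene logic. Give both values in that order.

In K3ʷ: y → x = U → T = U  [any arg is the third value ⇒ result is the third value]
z ∨ (y → x) = F ∨ U = U
x ∨ z = T ∨ F = T
(z ∨ (y → x)) ∨ (x ∨ z) = U ∨ T = U
x ∨ ((z ∨ (y → x)) ∨ (x ∨ z)) = T ∨ U = U
In Strong Kleene logic: y → x = U → T = T  [¬U ∨ T]
z ∨ (y → x) = F ∨ T = T
x ∨ z = T ∨ F = T
(z ∨ (y → x)) ∨ (x ∨ z) = T ∨ T = T
x ∨ ((z ∨ (y → x)) ∨ (x ∨ z)) = T ∨ T = T
They differ because K3ʷ and Strong Kleene logic treat U differently under the binary connectives.

U; T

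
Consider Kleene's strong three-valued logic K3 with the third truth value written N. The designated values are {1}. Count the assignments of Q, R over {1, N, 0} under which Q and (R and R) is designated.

Designated under: (Q=1, R=1).

1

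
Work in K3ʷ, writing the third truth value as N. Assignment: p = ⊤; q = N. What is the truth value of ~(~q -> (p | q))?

N

~q = ~N = N
p | q = ⊤ | N = N
~q -> (p | q) = N -> N = N
~(~q -> (p | q)) = ~N = N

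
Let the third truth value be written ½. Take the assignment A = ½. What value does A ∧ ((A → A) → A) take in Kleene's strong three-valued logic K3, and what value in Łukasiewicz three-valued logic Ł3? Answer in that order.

In Kleene's strong three-valued logic K3: A → A = ½ → ½ = ½  [¬½ ∨ ½]
(A → A) → A = ½ → ½ = ½
A ∧ ((A → A) → A) = ½ ∧ ½ = ½
In Łukasiewicz three-valued logic Ł3: A → A = ½ → ½ = true
(A → A) → A = true → ½ = ½
A ∧ ((A → A) → A) = ½ ∧ ½ = ½

½; ½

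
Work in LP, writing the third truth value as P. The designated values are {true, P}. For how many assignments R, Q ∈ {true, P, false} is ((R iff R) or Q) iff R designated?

6

Of the 9 assignments, 6 give a value in {true, P}.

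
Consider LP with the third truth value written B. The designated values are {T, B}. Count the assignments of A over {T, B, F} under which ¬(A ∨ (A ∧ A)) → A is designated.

2

A=T: T ✓
A=B: B ✓
A=F: F ·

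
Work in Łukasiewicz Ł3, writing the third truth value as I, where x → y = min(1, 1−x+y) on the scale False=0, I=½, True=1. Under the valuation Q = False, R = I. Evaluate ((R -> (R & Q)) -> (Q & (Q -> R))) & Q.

False

R & Q = I & False = False
R -> (R & Q) = I -> False = I
Q -> R = False -> I = True
Q & (Q -> R) = False & True = False
(R -> (R & Q)) -> (Q & (Q -> R)) = I -> False = I
((R -> (R & Q)) -> (Q & (Q -> R))) & Q = I & False = False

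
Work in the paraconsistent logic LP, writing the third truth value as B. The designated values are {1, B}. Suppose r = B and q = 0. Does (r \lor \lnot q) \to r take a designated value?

Yes

\lnot q = \lnot 0 = 1
r \lor \lnot q = B \lor 1 = 1
(r \lor \lnot q) \to r = 1 \to B = B  [\lnot 1 \lor B]
B ∈ {1, B}.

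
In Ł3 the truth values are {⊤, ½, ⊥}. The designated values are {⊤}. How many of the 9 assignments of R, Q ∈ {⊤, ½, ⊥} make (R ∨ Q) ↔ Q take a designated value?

Of the 9 assignments, 6 give a value in {⊤}.

6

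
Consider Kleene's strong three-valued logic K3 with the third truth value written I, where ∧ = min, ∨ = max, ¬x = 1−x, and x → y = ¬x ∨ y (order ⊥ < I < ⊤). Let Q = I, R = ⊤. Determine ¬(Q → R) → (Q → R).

Q → R = I → ⊤ = ⊤  [¬I ∨ ⊤]
¬(Q → R) = ¬⊤ = ⊥
Q → R = I → ⊤ = ⊤
¬(Q → R) → (Q → R) = ⊥ → ⊤ = ⊤

⊤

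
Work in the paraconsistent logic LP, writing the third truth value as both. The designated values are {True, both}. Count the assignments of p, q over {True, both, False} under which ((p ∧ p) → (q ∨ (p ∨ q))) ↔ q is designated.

Of the 9 assignments, 7 give a value in {True, both}.

7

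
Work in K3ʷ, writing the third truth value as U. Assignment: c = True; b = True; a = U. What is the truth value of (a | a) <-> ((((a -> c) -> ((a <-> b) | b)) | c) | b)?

U

a | a = U | U = U
a -> c = U -> True = U  [any arg is the third value ⇒ result is the third value]
a <-> b = U <-> True = U
(a <-> b) | b = U | True = U
(a -> c) -> ((a <-> b) | b) = U -> U = U
((a -> c) -> ((a <-> b) | b)) | c = U | True = U
(((a -> c) -> ((a <-> b) | b)) | c) | b = U | True = U
(a | a) <-> ((((a -> c) -> ((a <-> b) | b)) | c) | b) = U <-> U = U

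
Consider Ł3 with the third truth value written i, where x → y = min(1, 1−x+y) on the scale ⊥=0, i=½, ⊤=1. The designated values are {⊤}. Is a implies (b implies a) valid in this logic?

Every assignment of a, b over {⊤, i, ⊥} gives a value in {⊤}.
In particular, with a=i, b=i: a implies (b implies a) = ⊤.

Yes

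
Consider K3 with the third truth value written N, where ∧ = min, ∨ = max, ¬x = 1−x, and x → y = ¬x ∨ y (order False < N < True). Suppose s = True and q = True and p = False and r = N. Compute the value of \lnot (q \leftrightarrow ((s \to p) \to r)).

False

s \to p = True \to False = False
(s \to p) \to r = False \to N = True
q \leftrightarrow ((s \to p) \to r) = True \leftrightarrow True = True
\lnot (q \leftrightarrow ((s \to p) \to r)) = \lnot True = False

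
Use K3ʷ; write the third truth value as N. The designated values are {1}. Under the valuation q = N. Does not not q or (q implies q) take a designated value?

not q = not N = N
not not q = not N = N
q implies q = N implies N = N  [any arg is the third value ⇒ result is the third value]
not not q or (q implies q) = N or N = N
N ∉ {1}.

No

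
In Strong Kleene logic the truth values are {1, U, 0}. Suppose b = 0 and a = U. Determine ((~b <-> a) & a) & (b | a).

~b = ~0 = 1
~b <-> a = 1 <-> U = U
(~b <-> a) & a = U & U = U
b | a = 0 | U = U
((~b <-> a) & a) & (b | a) = U & U = U

U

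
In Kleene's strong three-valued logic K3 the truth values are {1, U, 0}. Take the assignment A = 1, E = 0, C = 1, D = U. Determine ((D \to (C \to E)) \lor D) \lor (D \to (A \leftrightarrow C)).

1

C \to E = 1 \to 0 = 0
D \to (C \to E) = U \to 0 = U  [\lnot U \lor 0]
(D \to (C \to E)) \lor D = U \lor U = U
A \leftrightarrow C = 1 \leftrightarrow 1 = 1
D \to (A \leftrightarrow C) = U \to 1 = 1
((D \to (C \to E)) \lor D) \lor (D \to (A \leftrightarrow C)) = U \lor 1 = 1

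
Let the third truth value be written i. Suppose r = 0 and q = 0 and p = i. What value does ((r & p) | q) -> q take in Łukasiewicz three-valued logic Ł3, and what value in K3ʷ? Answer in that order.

In Łukasiewicz three-valued logic Ł3: r & p = 0 & i = 0
(r & p) | q = 0 | 0 = 0
((r & p) | q) -> q = 0 -> 0 = 1
In K3ʷ: r & p = 0 & i = i
(r & p) | q = i | 0 = i
((r & p) | q) -> q = i -> 0 = i
They differ because Łukasiewicz three-valued logic Ł3 and K3ʷ treat i differently under the binary connectives.

1; i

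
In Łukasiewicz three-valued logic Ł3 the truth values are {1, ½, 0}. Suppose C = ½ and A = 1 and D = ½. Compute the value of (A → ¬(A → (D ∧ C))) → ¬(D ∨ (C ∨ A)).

D ∧ C = ½ ∧ ½ = ½
A → (D ∧ C) = 1 → ½ = ½  [min(1, 1−1+½)]
¬(A → (D ∧ C)) = ¬½ = ½
A → ¬(A → (D ∧ C)) = 1 → ½ = ½
C ∨ A = ½ ∨ 1 = 1
D ∨ (C ∨ A) = ½ ∨ 1 = 1
¬(D ∨ (C ∨ A)) = ¬1 = 0
(A → ¬(A → (D ∧ C))) → ¬(D ∨ (C ∨ A)) = ½ → 0 = ½

½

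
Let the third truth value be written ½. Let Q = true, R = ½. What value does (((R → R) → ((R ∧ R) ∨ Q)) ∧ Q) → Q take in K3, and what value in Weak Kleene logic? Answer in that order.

true; ½

In K3: R → R = ½ → ½ = ½  [¬½ ∨ ½]
R ∧ R = ½ ∧ ½ = ½
(R ∧ R) ∨ Q = ½ ∨ true = true
(R → R) → ((R ∧ R) ∨ Q) = ½ → true = true
((R → R) → ((R ∧ R) ∨ Q)) ∧ Q = true ∧ true = true
(((R → R) → ((R ∧ R) ∨ Q)) ∧ Q) → Q = true → true = true
In Weak Kleene logic: R → R = ½ → ½ = ½  [any arg is the third value ⇒ result is the third value]
R ∧ R = ½ ∧ ½ = ½
(R ∧ R) ∨ Q = ½ ∨ true = ½
(R → R) → ((R ∧ R) ∨ Q) = ½ → ½ = ½
((R → R) → ((R ∧ R) ∨ Q)) ∧ Q = ½ ∧ true = ½
(((R → R) → ((R ∧ R) ∨ Q)) ∧ Q) → Q = ½ → true = ½
They differ because K3 and Weak Kleene logic treat ½ differently under the binary connectives.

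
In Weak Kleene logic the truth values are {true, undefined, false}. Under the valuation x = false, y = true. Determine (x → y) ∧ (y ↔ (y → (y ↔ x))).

x → y = false → true = true
y ↔ x = true ↔ false = false
y → (y ↔ x) = true → false = false
y ↔ (y → (y ↔ x)) = true ↔ false = false
(x → y) ∧ (y ↔ (y → (y ↔ x))) = true ∧ false = false

false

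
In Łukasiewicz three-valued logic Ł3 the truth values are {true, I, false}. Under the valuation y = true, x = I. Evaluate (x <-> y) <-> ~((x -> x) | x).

x <-> y = I <-> true = I  [1 − |½−1|]
x -> x = I -> I = true
(x -> x) | x = true | I = true
~((x -> x) | x) = ~true = false
(x <-> y) <-> ~((x -> x) | x) = I <-> false = I

I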